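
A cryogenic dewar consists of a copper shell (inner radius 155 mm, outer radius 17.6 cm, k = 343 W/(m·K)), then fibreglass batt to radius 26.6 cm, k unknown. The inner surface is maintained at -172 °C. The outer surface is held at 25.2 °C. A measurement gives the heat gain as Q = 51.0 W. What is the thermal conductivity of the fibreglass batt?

ΣR = ΔT/Q = |-172 − 25.2|/51.0 = 3.867 K/W
Known resistances:
  R_copper = (1/0.155 − 1/0.176)/(4πk) = 0.7698/(4π·343) = 1.786×10^-4 K/W
R_fibreglass batt = ΣR − ΣR_known = 3.867 − 1.786×10^-4 = 3.867 K/W
(1/r₁−1/r₂)/(4πk) = 3.867 ⇒ k = 1.922/(4π·3.867) = 0.0396 W/m·K

k = 0.0396 W/m·K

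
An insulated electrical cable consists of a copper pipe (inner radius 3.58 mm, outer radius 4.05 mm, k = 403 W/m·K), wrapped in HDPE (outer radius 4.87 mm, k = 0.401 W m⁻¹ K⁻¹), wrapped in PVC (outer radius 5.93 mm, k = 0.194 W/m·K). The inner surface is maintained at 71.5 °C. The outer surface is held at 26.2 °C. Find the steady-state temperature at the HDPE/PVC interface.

Series thermal resistances, inner to outer:
  R'_copper = ln(0.00405/0.00358)/(2πk) = 0.1234/(2π·403) = 4.872×10^-5 m·K/W
  R'_HDPE = ln(0.00487/0.00405)/(2πk) = 0.1844/(2π·0.401) = 0.07318 m·K/W
  R'_PVC = ln(0.00593/0.00487)/(2πk) = 0.1969/(2π·0.194) = 0.1616 m·K/W
ΣR = 4.872×10^-5 + 0.07318 + 0.1616 = 0.2348 m·K/W
Q' = ΔT/ΣR = (71.5 °C − 26.2 °C)/0.2348 = 192.9 W/m
From the inner boundary to the HDPE/PVC interface, ΣR_partial = 0.07323 m·K/W.
T_interface = T_in − Q'·ΣR_partial = 71.5 °C − (192.9)(0.07323) = 57.4 °C

T = 57.4 °C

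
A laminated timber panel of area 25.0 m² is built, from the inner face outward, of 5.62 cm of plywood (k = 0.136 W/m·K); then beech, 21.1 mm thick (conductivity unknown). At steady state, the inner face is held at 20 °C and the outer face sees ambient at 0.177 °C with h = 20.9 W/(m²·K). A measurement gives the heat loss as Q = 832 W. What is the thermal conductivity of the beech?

k = 0.157 W/m·K

ΣR = ΔT/Q = |20 − 0.177|/832 = 0.02383 K/W
Known resistances:
  R_plywood = L/(kA) = 0.0562/(0.136·25.0) = 0.01653 K/W
  R_conv,out = 1/(hA) = 1/(20.9·25.0) = 0.001914 K/W
R_beech = ΣR − ΣR_known = 0.02383 − 0.01844 = 0.005390 K/W
L/(kA) = 0.005390 ⇒ k = 0.0211/(0.005390·25.0) = 0.157 W/m·K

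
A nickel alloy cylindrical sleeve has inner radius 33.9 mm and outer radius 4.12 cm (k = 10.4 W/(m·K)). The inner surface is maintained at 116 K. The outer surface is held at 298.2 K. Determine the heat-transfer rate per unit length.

Q' = 2πk·ΔT/ln(r₂/r₁) = 2π × 10.4 × 182.2 / ln(0.0412/0.0339) = 61000 W/m

Q' = 61000 W/m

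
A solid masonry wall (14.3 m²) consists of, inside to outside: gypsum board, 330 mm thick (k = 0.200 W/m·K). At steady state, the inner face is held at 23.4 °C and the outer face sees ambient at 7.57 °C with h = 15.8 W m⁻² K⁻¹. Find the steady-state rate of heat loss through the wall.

Series thermal resistances, inner to outer:
  R_gypsum board = L/(kA) = 0.330/(0.200·14.3) = 0.1154 K/W
  R_conv,out = 1/(hA) = 1/(15.8·14.3) = 0.004426 K/W
ΣR = 0.1154 + 0.004426 = 0.1198 K/W
Q = ΔT/ΣR = (23.4 °C − 7.57 °C)/0.1198 = 132 W

Q = 132 W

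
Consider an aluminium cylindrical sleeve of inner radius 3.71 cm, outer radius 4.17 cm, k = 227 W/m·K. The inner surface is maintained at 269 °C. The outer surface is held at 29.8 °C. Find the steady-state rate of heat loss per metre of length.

Q' = 2920 kW/m

Q' = 2πk·ΔT/ln(r₂/r₁) = 2π × 227 × 239.2 / ln(0.0417/0.0371) = 2.92×10^6 W/m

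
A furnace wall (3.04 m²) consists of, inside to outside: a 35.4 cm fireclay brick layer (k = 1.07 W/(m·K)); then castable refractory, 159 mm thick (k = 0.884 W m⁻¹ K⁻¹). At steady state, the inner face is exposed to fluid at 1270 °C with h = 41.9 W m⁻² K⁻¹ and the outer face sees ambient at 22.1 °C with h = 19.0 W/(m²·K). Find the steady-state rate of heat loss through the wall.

Resistance network (inner→outer):
  R_conv,in = 1/(hA) = 1/(41.9·3.04) = 0.007851 K/W
  R_fireclay brick = L/(kA) = 0.354/(1.07·3.04) = 0.1088 K/W
  R_castable refractory = L/(kA) = 0.159/(0.884·3.04) = 0.05917 K/W
  R_conv,out = 1/(hA) = 1/(19.0·3.04) = 0.01731 K/W
ΣR = 0.007851 + 0.1088 + 0.05917 + 0.01731 = 0.1931 K/W
Q = ΔT/ΣR = (1270 °C − 22.1 °C)/0.1931 = 6460 W

Q = 6.46 kW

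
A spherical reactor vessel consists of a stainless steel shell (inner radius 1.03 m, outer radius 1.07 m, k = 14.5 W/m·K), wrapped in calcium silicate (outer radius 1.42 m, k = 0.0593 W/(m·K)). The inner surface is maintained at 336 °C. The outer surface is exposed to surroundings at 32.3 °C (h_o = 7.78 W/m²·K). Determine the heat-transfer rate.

Q = 966 W

Resistance network (inner→outer):
  R_stainless steel = (1/1.03 − 1/1.07)/(4πk) = 0.03629/(4π·14.5) = 1.992×10^-4 K/W
  R_calcium silicate = (1/1.07 − 1/1.42)/(4πk) = 0.2304/(4π·0.0593) = 0.3091 K/W
  R_conv,out = 1/(4πr²h) = 1/(4π·1.42²·7.78) = 0.005073 K/W
ΣR = 1.992×10^-4 + 0.3091 + 0.005073 = 0.3144 K/W
Q = ΔT/ΣR = (336 °C − 32.3 °C)/0.3144 = 966 W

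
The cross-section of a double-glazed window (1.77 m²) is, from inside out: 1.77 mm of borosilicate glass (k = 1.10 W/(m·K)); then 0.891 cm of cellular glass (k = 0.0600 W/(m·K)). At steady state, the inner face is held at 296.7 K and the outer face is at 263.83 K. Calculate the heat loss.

Treat each layer as a resistance in series:
  R_borosilicate glass = L/(kA) = 0.00177/(1.10·1.77) = 9.091×10^-4 K/W
  R_cellular glass = L/(kA) = 0.00891/(0.0600·1.77) = 0.08390 K/W
ΣR = 9.091×10^-4 + 0.08390 = 0.08481 K/W
Q = ΔT/ΣR = (296.7 K − 263.83 K)/0.08481 = 388 W

Q = 388 W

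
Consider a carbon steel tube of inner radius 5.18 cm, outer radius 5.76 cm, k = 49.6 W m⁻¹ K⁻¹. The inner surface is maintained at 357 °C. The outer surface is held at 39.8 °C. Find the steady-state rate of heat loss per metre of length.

Q' = 931 kW/m

Q' = 2πk·ΔT/ln(r₂/r₁) = 2π × 49.6 × 317.2 / ln(0.0576/0.0518) = 9.31×10^5 W/m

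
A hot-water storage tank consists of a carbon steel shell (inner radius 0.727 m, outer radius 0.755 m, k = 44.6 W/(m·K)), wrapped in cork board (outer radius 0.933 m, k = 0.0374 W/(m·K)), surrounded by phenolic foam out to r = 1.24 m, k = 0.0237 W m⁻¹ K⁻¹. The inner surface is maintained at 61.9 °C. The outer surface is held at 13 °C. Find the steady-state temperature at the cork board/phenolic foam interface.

Resistance network (inner→outer):
  R_carbon steel = (1/0.727 − 1/0.755)/(4πk) = 0.05101/(4π·44.6) = 9.102×10^-5 K/W
  R_cork board = (1/0.755 − 1/0.933)/(4πk) = 0.2527/(4π·0.0374) = 0.5377 K/W
  R_phenolic foam = (1/0.933 − 1/1.24)/(4πk) = 0.2654/(4π·0.0237) = 0.8910 K/W
ΣR = 9.102×10^-5 + 0.5377 + 0.8910 = 1.429 K/W
Q = ΔT/ΣR = (61.9 °C − 13 °C)/1.429 = 34.22 W
From the inner boundary to the cork board/phenolic foam interface, ΣR_partial = 0.5378 K/W.
T_interface = T_in − Q·ΣR_partial = 61.9 °C − (34.22)(0.5378) = 43.5 °C

T = 43.5 °C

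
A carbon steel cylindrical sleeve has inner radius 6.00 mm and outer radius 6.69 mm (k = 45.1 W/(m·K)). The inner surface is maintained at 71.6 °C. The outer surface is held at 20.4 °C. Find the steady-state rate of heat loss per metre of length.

Q' = 2πk·ΔT/ln(r₂/r₁) = 2π × 45.1 × 51.2 / ln(0.00669/0.00600) = 1.33×10^5 W/m

Q' = 133 kW/m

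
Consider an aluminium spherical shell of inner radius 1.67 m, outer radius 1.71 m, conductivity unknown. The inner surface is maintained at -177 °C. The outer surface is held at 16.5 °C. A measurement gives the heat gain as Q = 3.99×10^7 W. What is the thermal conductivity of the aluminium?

ΣR = ΔT/Q = |-177 − 16.5|/3.99×10^7 = 4.850×10^-6 K/W
(1/r₁−1/r₂)/(4πk) = 4.850×10^-6 ⇒ k = 0.01401/(4π·4.850×10^-6) = 230 W/m·K

k = 230 W/m·K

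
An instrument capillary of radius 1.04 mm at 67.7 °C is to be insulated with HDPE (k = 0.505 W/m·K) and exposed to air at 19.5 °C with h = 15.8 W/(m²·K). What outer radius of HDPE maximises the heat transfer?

r_cr = 3.20 cm

For a cylinder, r_cr = k_ins/h = 0.505/15.8 = 0.0320 m = 3.20 cm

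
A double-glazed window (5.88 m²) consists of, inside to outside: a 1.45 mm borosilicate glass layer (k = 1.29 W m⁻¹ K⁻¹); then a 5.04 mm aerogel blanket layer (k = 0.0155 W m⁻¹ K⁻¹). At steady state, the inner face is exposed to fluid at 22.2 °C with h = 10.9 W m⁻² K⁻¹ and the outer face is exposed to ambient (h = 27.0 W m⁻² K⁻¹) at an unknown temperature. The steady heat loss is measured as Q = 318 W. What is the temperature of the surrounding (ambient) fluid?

T_out = -2.41 °C

Sum the resistances:
  R_conv,in = 1/(hA) = 1/(10.9·5.88) = 0.01560 K/W
  R_borosilicate glass = L/(kA) = 0.00145/(1.29·5.88) = 1.912×10^-4 K/W
  R_aerogel blanket = L/(kA) = 0.00504/(0.0155·5.88) = 0.05530 K/W
  R_conv,out = 1/(hA) = 1/(27.0·5.88) = 0.006299 K/W
ΣR = 0.07739 K/W
ΔT = Q·ΣR = 318 × 0.07739 = 24.61 K
Heat flows outward, so T_out = T_in − ΔT = 22.2 − 24.61 = -2.41 °C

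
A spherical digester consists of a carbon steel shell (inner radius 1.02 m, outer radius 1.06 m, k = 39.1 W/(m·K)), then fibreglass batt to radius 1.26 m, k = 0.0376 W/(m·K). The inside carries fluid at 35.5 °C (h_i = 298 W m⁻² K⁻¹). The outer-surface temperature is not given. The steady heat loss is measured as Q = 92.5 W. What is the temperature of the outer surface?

T_out = 6.15 °C

Series resistances:
  R_conv,in = 1/(4πr²h) = 1/(4π·1.02²·298) = 2.567×10^-4 K/W
  R_carbon steel = (1/1.02 − 1/1.06)/(4πk) = 0.03700/(4π·39.1) = 7.530×10^-5 K/W
  R_fibreglass batt = (1/1.06 − 1/1.26)/(4πk) = 0.1497/(4π·0.0376) = 0.3169 K/W
ΣR = 0.3173 K/W
ΔT = Q·ΣR = 92.5 × 0.3173 = 29.35 K
Heat flows outward, so T_out = T_in − ΔT = 35.5 − 29.35 = 6.15 °C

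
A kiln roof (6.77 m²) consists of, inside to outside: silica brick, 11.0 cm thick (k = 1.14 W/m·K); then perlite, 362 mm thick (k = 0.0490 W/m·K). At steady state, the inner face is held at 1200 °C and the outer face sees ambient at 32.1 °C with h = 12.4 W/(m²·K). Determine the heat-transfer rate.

Q = 1050 W

Series thermal resistances, inner to outer:
  R_silica brick = L/(kA) = 0.110/(1.14·6.77) = 0.01425 K/W
  R_perlite = L/(kA) = 0.362/(0.0490·6.77) = 1.091 K/W
  R_conv,out = 1/(hA) = 1/(12.4·6.77) = 0.01191 K/W
ΣR = 0.01425 + 1.091 + 0.01191 = 1.117 K/W
Q = ΔT/ΣR = (1200 °C − 32.1 °C)/1.117 = 1050 W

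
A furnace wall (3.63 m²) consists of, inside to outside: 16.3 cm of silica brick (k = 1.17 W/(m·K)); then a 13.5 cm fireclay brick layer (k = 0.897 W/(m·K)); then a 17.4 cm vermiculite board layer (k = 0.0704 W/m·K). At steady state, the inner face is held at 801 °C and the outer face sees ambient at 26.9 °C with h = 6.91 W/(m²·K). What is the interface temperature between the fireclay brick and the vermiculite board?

T = 724 °C

Treat each layer as a resistance in series:
  R_silica brick = L/(kA) = 0.163/(1.17·3.63) = 0.03838 K/W
  R_fireclay brick = L/(kA) = 0.135/(0.897·3.63) = 0.04146 K/W
  R_vermiculite board = L/(kA) = 0.174/(0.0704·3.63) = 0.6809 K/W
  R_conv,out = 1/(hA) = 1/(6.91·3.63) = 0.03987 K/W
ΣR = 0.03838 + 0.04146 + 0.6809 + 0.03987 = 0.8006 K/W
Q = ΔT/ΣR = (801 °C − 26.9 °C)/0.8006 = 966.9 W
From the inner boundary to the fireclay brick/vermiculite board interface, ΣR_partial = 0.07984 K/W.
T_interface = T_in − Q·ΣR_partial = 801 °C − (966.9)(0.07984) = 724 °C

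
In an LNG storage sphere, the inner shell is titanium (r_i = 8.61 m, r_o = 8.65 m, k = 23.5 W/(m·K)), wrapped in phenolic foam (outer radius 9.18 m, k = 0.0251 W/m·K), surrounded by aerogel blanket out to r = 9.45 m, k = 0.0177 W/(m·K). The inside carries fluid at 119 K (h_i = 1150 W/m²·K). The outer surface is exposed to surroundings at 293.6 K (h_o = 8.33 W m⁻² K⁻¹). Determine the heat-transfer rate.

Q = 4.95 kW

Resistance network (inner→outer):
  R_conv,in = 1/(4πr²h) = 1/(4π·8.61²·1150) = 9.334×10^-7 K/W
  R_titanium = (1/8.61 − 1/8.65)/(4πk) = 5.371×10^-4/(4π·23.5) = 1.819×10^-6 K/W
  R_phenolic foam = (1/8.65 − 1/9.18)/(4πk) = 0.006674/(4π·0.0251) = 0.02116 K/W
  R_aerogel blanket = (1/9.18 − 1/9.45)/(4πk) = 0.003112/(4π·0.0177) = 0.01399 K/W
  R_conv,out = 1/(4πr²h) = 1/(4π·9.45²·8.33) = 1.070×10^-4 K/W
ΣR = 9.334×10^-7 + 1.819×10^-6 + 0.02116 + 0.01399 + 1.070×10^-4 = 0.03526 K/W
Q = ΔT/ΣR = (119 K − 293.6 K)/0.03526 = -4950 W
(Negative Q ⇒ heat flows inward; heat gain = 4950 W.)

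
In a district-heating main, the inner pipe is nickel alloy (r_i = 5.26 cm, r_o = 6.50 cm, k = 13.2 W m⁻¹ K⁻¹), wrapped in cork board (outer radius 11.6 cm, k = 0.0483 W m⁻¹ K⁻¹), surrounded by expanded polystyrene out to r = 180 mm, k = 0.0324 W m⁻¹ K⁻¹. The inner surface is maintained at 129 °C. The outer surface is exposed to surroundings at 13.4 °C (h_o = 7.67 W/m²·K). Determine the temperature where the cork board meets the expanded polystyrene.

T = 76.2 °C

Treat each layer as a resistance in series:
  R'_nickel alloy = ln(0.0650/0.0526)/(2πk) = 0.2117/(2π·13.2) = 0.002552 m·K/W
  R'_cork board = ln(0.116/0.0650)/(2πk) = 0.5792/(2π·0.0483) = 1.909 m·K/W
  R'_expanded polystyrene = ln(0.180/0.116)/(2πk) = 0.4394/(2π·0.0324) = 2.158 m·K/W
  R'_conv,out = 1/(2πr h) = 1/(2π·0.180·7.67) = 0.1153 m·K/W
ΣR = 0.002552 + 1.909 + 2.158 + 0.1153 = 4.185 m·K/W
Q' = ΔT/ΣR = (129 °C − 13.4 °C)/4.185 = 27.62 W/m
From the inner boundary to the cork board/expanded polystyrene interface, ΣR_partial = 1.912 m·K/W.
T_interface = T_in − Q'·ΣR_partial = 129 °C − (27.62)(1.912) = 76.2 °C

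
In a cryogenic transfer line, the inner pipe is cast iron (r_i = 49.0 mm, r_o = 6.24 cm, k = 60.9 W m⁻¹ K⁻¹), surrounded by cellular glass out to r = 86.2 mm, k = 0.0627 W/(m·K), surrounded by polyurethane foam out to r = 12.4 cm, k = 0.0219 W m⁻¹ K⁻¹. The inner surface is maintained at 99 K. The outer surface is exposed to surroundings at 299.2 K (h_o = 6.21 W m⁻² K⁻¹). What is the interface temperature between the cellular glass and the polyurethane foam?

Treat each layer as a resistance in series:
  R'_cast iron = ln(0.0624/0.0490)/(2πk) = 0.2417/(2π·60.9) = 6.318×10^-4 m·K/W
  R'_cellular glass = ln(0.0862/0.0624)/(2πk) = 0.3231/(2π·0.0627) = 0.8202 m·K/W
  R'_polyurethane foam = ln(0.124/0.0862)/(2πk) = 0.3636/(2π·0.0219) = 2.642 m·K/W
  R'_conv,out = 1/(2πr h) = 1/(2π·0.124·6.21) = 0.2067 m·K/W
ΣR = 6.318×10^-4 + 0.8202 + 2.642 + 0.2067 = 3.670 m·K/W
Q' = ΔT/ΣR = (99 K − 299.2 K)/3.670 = -54.55 W/m
From the inner boundary to the cellular glass/polyurethane foam interface, ΣR_partial = 0.8208 m·K/W.
T_interface = T_in − Q'·ΣR_partial = 99 K − (-54.55)(0.8208) = 144 K

T = 144 K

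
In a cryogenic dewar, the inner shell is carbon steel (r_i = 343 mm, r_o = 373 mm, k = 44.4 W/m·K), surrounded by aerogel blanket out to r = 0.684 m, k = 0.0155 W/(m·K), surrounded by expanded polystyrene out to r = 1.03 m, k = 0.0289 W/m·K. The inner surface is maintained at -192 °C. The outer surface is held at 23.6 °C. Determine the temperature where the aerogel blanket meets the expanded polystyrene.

T = -14.7 °C

Resistance network (inner→outer):
  R_carbon steel = (1/0.343 − 1/0.373)/(4πk) = 0.2345/(4π·44.4) = 4.203×10^-4 K/W
  R_aerogel blanket = (1/0.373 − 1/0.684)/(4πk) = 1.219/(4π·0.0155) = 6.258 K/W
  R_expanded polystyrene = (1/0.684 − 1/1.03)/(4πk) = 0.4911/(4π·0.0289) = 1.352 K/W
ΣR = 4.203×10^-4 + 6.258 + 1.352 = 7.610 K/W
Q = ΔT/ΣR = (-192 °C − 23.6 °C)/7.610 = -28.33 W
From the inner boundary to the aerogel blanket/expanded polystyrene interface, ΣR_partial = 6.258 K/W.
T_interface = T_in − Q·ΣR_partial = -192 °C − (-28.33)(6.258) = -14.7 °C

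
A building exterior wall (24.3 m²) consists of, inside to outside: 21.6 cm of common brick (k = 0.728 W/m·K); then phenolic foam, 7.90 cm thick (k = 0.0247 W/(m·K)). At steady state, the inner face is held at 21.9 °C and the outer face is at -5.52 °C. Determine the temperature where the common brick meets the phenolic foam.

Resistance network (inner→outer):
  R_common brick = L/(kA) = 0.216/(0.728·24.3) = 0.01221 K/W
  R_phenolic foam = L/(kA) = 0.0790/(0.0247·24.3) = 0.1316 K/W
ΣR = 0.01221 + 0.1316 = 0.1438 K/W
Q = ΔT/ΣR = (21.9 °C − -5.52 °C)/0.1438 = 190.7 W
From the inner boundary to the common brick/phenolic foam interface, ΣR_partial = 0.01221 K/W.
T_interface = T_in − Q·ΣR_partial = 21.9 °C − (190.7)(0.01221) = 19.6 °C

T = 19.6 °C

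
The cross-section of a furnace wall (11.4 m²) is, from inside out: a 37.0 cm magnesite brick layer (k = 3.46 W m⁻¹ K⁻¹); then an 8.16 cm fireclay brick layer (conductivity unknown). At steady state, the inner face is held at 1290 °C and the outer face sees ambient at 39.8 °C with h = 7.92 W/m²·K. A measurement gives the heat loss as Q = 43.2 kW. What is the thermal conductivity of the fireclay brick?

ΣR = ΔT/Q = |1290 − 39.8|/43200 = 0.02894 K/W
Known resistances:
  R_magnesite brick = L/(kA) = 0.370/(3.46·11.4) = 0.009380 K/W
  R_conv,out = 1/(hA) = 1/(7.92·11.4) = 0.01108 K/W
R_fireclay brick = ΣR − ΣR_known = 0.02894 − 0.02046 = 0.008480 K/W
L/(kA) = 0.008480 ⇒ k = 0.0816/(0.008480·11.4) = 0.844 W/m·K

k = 0.844 W/m·K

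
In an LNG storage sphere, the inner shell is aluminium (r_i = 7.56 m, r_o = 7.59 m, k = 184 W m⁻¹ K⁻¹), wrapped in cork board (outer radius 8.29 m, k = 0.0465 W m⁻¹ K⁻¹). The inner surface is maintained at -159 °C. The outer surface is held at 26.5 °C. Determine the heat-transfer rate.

Treat each layer as a resistance in series:
  R_aluminium = (1/7.56 − 1/7.59)/(4πk) = 5.228×10^-4/(4π·184) = 2.261×10^-7 K/W
  R_cork board = (1/7.59 − 1/8.29)/(4πk) = 0.01113/(4π·0.0465) = 0.01904 K/W
ΣR = 2.261×10^-7 + 0.01904 = 0.01904 K/W
Q = ΔT/ΣR = (-159 °C − 26.5 °C)/0.01904 = -9740 W
(Negative Q ⇒ heat flows inward; heat gain = 9740 W.)

Q = 9740 W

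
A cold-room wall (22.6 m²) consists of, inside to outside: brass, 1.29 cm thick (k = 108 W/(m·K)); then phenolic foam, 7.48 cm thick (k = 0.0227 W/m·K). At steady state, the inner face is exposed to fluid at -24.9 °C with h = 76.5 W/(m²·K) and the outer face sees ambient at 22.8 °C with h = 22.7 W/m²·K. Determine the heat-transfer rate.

Resistance network (inner→outer):
  R_conv,in = 1/(hA) = 1/(76.5·22.6) = 5.784×10^-4 K/W
  R_brass = L/(kA) = 0.0129/(108·22.6) = 5.285×10^-6 K/W
  R_phenolic foam = L/(kA) = 0.0748/(0.0227·22.6) = 0.1458 K/W
  R_conv,out = 1/(hA) = 1/(22.7·22.6) = 0.001949 K/W
ΣR = 5.784×10^-4 + 5.285×10^-6 + 0.1458 + 0.001949 = 0.1483 K/W
Q = ΔT/ΣR = (-24.9 °C − 22.8 °C)/0.1483 = -322 W
(Negative Q ⇒ heat flows inward; heat gain = 322 W.)

Q = 322 W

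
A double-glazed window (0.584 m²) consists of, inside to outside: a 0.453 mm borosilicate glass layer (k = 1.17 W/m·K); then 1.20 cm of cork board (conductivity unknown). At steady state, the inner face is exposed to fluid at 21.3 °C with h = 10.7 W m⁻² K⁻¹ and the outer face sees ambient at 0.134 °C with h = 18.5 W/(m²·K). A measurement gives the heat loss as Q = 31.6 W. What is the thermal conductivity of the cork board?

ΣR = ΔT/Q = |21.3 − 0.134|/31.6 = 0.6698 K/W
Known resistances:
  R_conv,in = 1/(hA) = 1/(10.7·0.584) = 0.1600 K/W
  R_borosilicate glass = L/(kA) = 4.53×10^-4/(1.17·0.584) = 6.630×10^-4 K/W
  R_conv,out = 1/(hA) = 1/(18.5·0.584) = 0.09256 K/W
R_cork board = ΣR − ΣR_known = 0.6698 − 0.2532 = 0.4166 K/W
L/(kA) = 0.4166 ⇒ k = 0.0120/(0.4166·0.584) = 0.0493 W/m·K

k = 0.0493 W/m·K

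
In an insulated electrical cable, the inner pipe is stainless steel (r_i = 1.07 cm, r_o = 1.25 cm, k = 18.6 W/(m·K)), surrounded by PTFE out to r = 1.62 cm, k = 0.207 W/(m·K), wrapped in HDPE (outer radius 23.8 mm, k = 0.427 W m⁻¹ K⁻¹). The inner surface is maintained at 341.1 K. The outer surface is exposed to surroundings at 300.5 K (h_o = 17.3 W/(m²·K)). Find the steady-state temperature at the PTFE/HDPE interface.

T = 329.9 K

Resistance network (inner→outer):
  R'_stainless steel = ln(0.0125/0.0107)/(2πk) = 0.1555/(2π·18.6) = 0.001330 m·K/W
  R'_PTFE = ln(0.0162/0.0125)/(2πk) = 0.2593/(2π·0.207) = 0.1994 m·K/W
  R'_HDPE = ln(0.0238/0.0162)/(2πk) = 0.3847/(2π·0.427) = 0.1434 m·K/W
  R'_conv,out = 1/(2πr h) = 1/(2π·0.0238·17.3) = 0.3865 m·K/W
ΣR = 0.001330 + 0.1994 + 0.1434 + 0.3865 = 0.7306 m·K/W
Q' = ΔT/ΣR = (341.1 K − 300.5 K)/0.7306 = 55.57 W/m
From the inner boundary to the PTFE/HDPE interface, ΣR_partial = 0.2007 m·K/W.
T_interface = T_in − Q'·ΣR_partial = 341.1 K − (55.57)(0.2007) = 329.9 K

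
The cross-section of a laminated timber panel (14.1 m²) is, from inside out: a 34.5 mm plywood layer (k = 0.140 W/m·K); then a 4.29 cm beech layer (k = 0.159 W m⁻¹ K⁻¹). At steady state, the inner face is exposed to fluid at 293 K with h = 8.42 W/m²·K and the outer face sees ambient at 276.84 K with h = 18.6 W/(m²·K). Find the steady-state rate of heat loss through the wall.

Series thermal resistances, inner to outer:
  R_conv,in = 1/(hA) = 1/(8.42·14.1) = 0.008423 K/W
  R_plywood = L/(kA) = 0.0345/(0.140·14.1) = 0.01748 K/W
  R_beech = L/(kA) = 0.0429/(0.159·14.1) = 0.01914 K/W
  R_conv,out = 1/(hA) = 1/(18.6·14.1) = 0.003813 K/W
ΣR = 0.008423 + 0.01748 + 0.01914 + 0.003813 = 0.04886 K/W
Q = ΔT/ΣR = (293 K − 276.84 K)/0.04886 = 331 W

Q = 331 W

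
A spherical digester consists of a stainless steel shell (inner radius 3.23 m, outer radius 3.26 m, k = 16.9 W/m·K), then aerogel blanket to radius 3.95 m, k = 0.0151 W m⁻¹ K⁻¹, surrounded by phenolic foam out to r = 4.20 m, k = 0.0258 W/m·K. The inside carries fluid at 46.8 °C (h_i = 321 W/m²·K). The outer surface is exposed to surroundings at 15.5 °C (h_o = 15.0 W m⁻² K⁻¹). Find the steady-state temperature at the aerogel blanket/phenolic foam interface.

T = 19.9 °C

Series thermal resistances, inner to outer:
  R_conv,in = 1/(4πr²h) = 1/(4π·3.23²·321) = 2.376×10^-5 K/W
  R_stainless steel = (1/3.23 − 1/3.26)/(4πk) = 0.002849/(4π·16.9) = 1.342×10^-5 K/W
  R_aerogel blanket = (1/3.26 − 1/3.95)/(4πk) = 0.05358/(4π·0.0151) = 0.2824 K/W
  R_phenolic foam = (1/3.95 − 1/4.20)/(4πk) = 0.01507/(4π·0.0258) = 0.04648 K/W
  R_conv,out = 1/(4πr²h) = 1/(4π·4.20²·15.0) = 3.007×10^-4 K/W
ΣR = 2.376×10^-5 + 1.342×10^-5 + 0.2824 + 0.04648 + 3.007×10^-4 = 0.3292 K/W
Q = ΔT/ΣR = (46.8 °C − 15.5 °C)/0.3292 = 95.08 W
From the inner boundary to the aerogel blanket/phenolic foam interface, ΣR_partial = 0.2824 K/W.
T_interface = T_in − Q·ΣR_partial = 46.8 °C − (95.08)(0.2824) = 19.9 °C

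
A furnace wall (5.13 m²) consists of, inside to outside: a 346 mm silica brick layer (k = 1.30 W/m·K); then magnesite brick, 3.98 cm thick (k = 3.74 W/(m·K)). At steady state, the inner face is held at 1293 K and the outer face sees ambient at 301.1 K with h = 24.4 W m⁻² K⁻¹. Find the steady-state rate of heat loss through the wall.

Q = 16000 W

Series thermal resistances, inner to outer:
  R_silica brick = L/(kA) = 0.346/(1.30·5.13) = 0.05188 K/W
  R_magnesite brick = L/(kA) = 0.0398/(3.74·5.13) = 0.002074 K/W
  R_conv,out = 1/(hA) = 1/(24.4·5.13) = 0.007989 K/W
ΣR = 0.05188 + 0.002074 + 0.007989 = 0.06194 K/W
Q = ΔT/ΣR = (1293 K − 301.1 K)/0.06194 = 16000 W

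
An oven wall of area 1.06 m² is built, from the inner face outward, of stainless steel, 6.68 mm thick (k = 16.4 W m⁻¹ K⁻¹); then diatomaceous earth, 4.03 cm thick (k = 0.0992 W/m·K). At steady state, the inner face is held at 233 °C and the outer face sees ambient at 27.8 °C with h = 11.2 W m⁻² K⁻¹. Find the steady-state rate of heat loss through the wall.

Treat each layer as a resistance in series:
  R_stainless steel = L/(kA) = 0.00668/(16.4·1.06) = 3.843×10^-4 K/W
  R_diatomaceous earth = L/(kA) = 0.0403/(0.0992·1.06) = 0.3833 K/W
  R_conv,out = 1/(hA) = 1/(11.2·1.06) = 0.08423 K/W
ΣR = 3.843×10^-4 + 0.3833 + 0.08423 = 0.4679 K/W
Q = ΔT/ΣR = (233 °C − 27.8 °C)/0.4679 = 439 W

Q = 439 W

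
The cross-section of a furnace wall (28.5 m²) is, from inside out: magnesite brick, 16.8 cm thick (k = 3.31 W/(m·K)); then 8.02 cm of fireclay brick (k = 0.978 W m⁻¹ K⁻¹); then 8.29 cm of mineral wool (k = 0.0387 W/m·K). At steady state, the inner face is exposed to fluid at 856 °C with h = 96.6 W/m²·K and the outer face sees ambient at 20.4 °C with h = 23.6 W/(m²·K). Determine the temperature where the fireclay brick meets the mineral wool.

T = 805 °C

Series thermal resistances, inner to outer:
  R_conv,in = 1/(hA) = 1/(96.6·28.5) = 3.632×10^-4 K/W
  R_magnesite brick = L/(kA) = 0.168/(3.31·28.5) = 0.001781 K/W
  R_fireclay brick = L/(kA) = 0.0802/(0.978·28.5) = 0.002877 K/W
  R_mineral wool = L/(kA) = 0.0829/(0.0387·28.5) = 0.07516 K/W
  R_conv,out = 1/(hA) = 1/(23.6·28.5) = 0.001487 K/W
ΣR = 3.632×10^-4 + 0.001781 + 0.002877 + 0.07516 + 0.001487 = 0.08167 K/W
Q = ΔT/ΣR = (856 °C − 20.4 °C)/0.08167 = 10230 W
From the inner boundary to the fireclay brick/mineral wool interface, ΣR_partial = 0.005021 K/W.
T_interface = T_in − Q·ΣR_partial = 856 °C − (10230)(0.005021) = 805 °C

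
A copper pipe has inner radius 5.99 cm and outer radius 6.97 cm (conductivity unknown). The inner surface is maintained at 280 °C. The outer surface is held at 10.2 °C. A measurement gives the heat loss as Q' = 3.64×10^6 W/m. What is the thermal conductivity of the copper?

ΣR = ΔT/Q' = |280 − 10.2|/3.64×10^6 = 7.412×10^-5 m·K/W
ln(r₂/r₁)/(2πk) = 7.412×10^-5 ⇒ k = 0.1515/(2π·7.412×10^-5) = 325 W/m·K

k = 325 W/m·K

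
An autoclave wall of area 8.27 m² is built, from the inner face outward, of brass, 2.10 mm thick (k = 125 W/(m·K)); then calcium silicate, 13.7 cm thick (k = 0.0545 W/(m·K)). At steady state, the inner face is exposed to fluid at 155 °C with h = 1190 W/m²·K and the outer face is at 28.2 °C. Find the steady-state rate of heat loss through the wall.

Q = 417 W

Resistance network (inner→outer):
  R_conv,in = 1/(hA) = 1/(1190·8.27) = 1.016×10^-4 K/W
  R_brass = L/(kA) = 0.00210/(125·8.27) = 2.031×10^-6 K/W
  R_calcium silicate = L/(kA) = 0.137/(0.0545·8.27) = 0.3040 K/W
ΣR = 1.016×10^-4 + 2.031×10^-6 + 0.3040 = 0.3041 K/W
Q = ΔT/ΣR = (155 °C − 28.2 °C)/0.3041 = 417 W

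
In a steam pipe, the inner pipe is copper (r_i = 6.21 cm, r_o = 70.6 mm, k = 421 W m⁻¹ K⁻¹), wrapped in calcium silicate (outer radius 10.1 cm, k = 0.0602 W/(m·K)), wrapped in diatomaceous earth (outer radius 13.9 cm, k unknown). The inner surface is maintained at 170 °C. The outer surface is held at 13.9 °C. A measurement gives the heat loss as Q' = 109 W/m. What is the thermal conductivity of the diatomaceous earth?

k = 0.105 W/m·K

ΣR = ΔT/Q' = |170 − 13.9|/109 = 1.432 m·K/W
Known resistances:
  R'_copper = ln(0.0706/0.0621)/(2πk) = 0.1283/(2π·421) = 4.850×10^-5 m·K/W
  R'_calcium silicate = ln(0.101/0.0706)/(2πk) = 0.3581/(2π·0.0602) = 0.9467 m·K/W
R_diatomaceous earth = ΣR − ΣR_known = 1.432 − 0.9467 = 0.4853 m·K/W
ln(r₂/r₁)/(2πk) = 0.4853 ⇒ k = 0.3194/(2π·0.4853) = 0.105 W/m·K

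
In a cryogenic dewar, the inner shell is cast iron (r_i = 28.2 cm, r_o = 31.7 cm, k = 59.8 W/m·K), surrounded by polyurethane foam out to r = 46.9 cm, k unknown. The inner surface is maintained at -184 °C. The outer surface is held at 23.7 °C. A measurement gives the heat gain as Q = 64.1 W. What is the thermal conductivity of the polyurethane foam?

k = 0.0251 W/m·K

ΣR = ΔT/Q = |-184 − 23.7|/64.1 = 3.240 K/W
Known resistances:
  R_cast iron = (1/0.282 − 1/0.317)/(4πk) = 0.3915/(4π·59.8) = 5.210×10^-4 K/W
R_polyurethane foam = ΣR − ΣR_known = 3.240 − 5.210×10^-4 = 3.239 K/W
(1/r₁−1/r₂)/(4πk) = 3.239 ⇒ k = 1.022/(4π·3.239) = 0.0251 W/m·K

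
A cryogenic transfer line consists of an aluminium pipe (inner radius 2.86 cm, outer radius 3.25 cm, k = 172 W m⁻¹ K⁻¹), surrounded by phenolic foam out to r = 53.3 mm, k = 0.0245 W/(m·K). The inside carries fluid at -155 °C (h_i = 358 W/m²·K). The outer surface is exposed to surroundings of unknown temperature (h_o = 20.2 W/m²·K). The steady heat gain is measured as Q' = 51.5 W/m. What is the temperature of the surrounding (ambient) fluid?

T_out = 18.9 °C

Series resistances:
  R'_conv,in = 1/(2πr h) = 1/(2π·0.0286·358) = 0.01554 m·K/W
  R'_aluminium = ln(0.0325/0.0286)/(2πk) = 0.1278/(2π·172) = 1.183×10^-4 m·K/W
  R'_phenolic foam = ln(0.0533/0.0325)/(2πk) = 0.4947/(2π·0.0245) = 3.214 m·K/W
  R'_conv,out = 1/(2πr h) = 1/(2π·0.0533·20.2) = 0.1478 m·K/W
ΣR = 3.377 m·K/W
ΔT = Q'·ΣR = 51.5 × 3.377 = 173.9 K
Heat flows inward, so T_out = T_in + ΔT = -155 + 173.9 = 18.9 °C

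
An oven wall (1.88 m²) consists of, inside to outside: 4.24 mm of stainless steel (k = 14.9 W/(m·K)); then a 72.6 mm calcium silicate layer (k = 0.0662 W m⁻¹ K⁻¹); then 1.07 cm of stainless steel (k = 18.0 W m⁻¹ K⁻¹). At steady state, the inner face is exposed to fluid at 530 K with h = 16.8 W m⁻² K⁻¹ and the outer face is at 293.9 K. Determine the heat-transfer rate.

Resistance network (inner→outer):
  R_conv,in = 1/(hA) = 1/(16.8·1.88) = 0.03166 K/W
  R_stainless steel = L/(kA) = 0.00424/(14.9·1.88) = 1.514×10^-4 K/W
  R_calcium silicate = L/(kA) = 0.0726/(0.0662·1.88) = 0.5833 K/W
  R_stainless steel = L/(kA) = 0.0107/(18.0·1.88) = 3.162×10^-4 K/W
ΣR = 0.03166 + 1.514×10^-4 + 0.5833 + 3.162×10^-4 = 0.6154 K/W
Q = ΔT/ΣR = (530 K − 293.9 K)/0.6154 = 384 W

Q = 384 W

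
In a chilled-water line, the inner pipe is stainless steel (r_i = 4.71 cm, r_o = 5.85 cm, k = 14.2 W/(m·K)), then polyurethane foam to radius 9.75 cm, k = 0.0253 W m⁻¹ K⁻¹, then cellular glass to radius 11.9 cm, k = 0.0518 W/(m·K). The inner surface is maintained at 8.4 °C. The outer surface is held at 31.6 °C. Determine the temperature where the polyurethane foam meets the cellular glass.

Treat each layer as a resistance in series:
  R'_stainless steel = ln(0.0585/0.0471)/(2πk) = 0.2168/(2π·14.2) = 0.002429 m·K/W
  R'_polyurethane foam = ln(0.0975/0.0585)/(2πk) = 0.5108/(2π·0.0253) = 3.213 m·K/W
  R'_cellular glass = ln(0.119/0.0975)/(2πk) = 0.1993/(2π·0.0518) = 0.6123 m·K/W
ΣR = 0.002429 + 3.213 + 0.6123 = 3.828 m·K/W
Q' = ΔT/ΣR = (8.4 °C − 31.6 °C)/3.828 = -6.061 W/m
From the inner boundary to the polyurethane foam/cellular glass interface, ΣR_partial = 3.215 m·K/W.
T_interface = T_in − Q'·ΣR_partial = 8.4 °C − (-6.061)(3.215) = 27.9 °C

T = 27.9 °C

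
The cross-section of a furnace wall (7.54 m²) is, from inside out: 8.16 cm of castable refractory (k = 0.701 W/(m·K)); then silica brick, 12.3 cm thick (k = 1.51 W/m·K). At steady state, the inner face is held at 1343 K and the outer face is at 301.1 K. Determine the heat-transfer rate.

Treat each layer as a resistance in series:
  R_castable refractory = L/(kA) = 0.0816/(0.701·7.54) = 0.01544 K/W
  R_silica brick = L/(kA) = 0.123/(1.51·7.54) = 0.01080 K/W
ΣR = 0.01544 + 0.01080 = 0.02624 K/W
Q = ΔT/ΣR = (1343 K − 301.1 K)/0.02624 = 39700 W

Q = 39.7 kW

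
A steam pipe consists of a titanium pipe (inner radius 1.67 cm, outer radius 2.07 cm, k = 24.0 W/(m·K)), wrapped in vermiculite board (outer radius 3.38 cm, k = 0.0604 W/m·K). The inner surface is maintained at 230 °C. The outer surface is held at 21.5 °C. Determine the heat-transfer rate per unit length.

Series thermal resistances, inner to outer:
  R'_titanium = ln(0.0207/0.0167)/(2πk) = 0.2147/(2π·24.0) = 0.001424 m·K/W
  R'_vermiculite board = ln(0.0338/0.0207)/(2πk) = 0.4903/(2π·0.0604) = 1.292 m·K/W
ΣR = 0.001424 + 1.292 = 1.293 m·K/W
Q' = ΔT/ΣR = (230 °C − 21.5 °C)/1.293 = 161 W/m

Q' = 161 W/m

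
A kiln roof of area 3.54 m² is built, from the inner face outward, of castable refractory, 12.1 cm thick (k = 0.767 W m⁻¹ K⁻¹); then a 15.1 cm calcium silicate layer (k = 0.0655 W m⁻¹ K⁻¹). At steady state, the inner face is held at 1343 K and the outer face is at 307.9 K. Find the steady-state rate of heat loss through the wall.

Q = 1490 W

Series thermal resistances, inner to outer:
  R_castable refractory = L/(kA) = 0.121/(0.767·3.54) = 0.04456 K/W
  R_calcium silicate = L/(kA) = 0.151/(0.0655·3.54) = 0.6512 K/W
ΣR = 0.04456 + 0.6512 = 0.6958 K/W
Q = ΔT/ΣR = (1343 K − 307.9 K)/0.6958 = 1490 W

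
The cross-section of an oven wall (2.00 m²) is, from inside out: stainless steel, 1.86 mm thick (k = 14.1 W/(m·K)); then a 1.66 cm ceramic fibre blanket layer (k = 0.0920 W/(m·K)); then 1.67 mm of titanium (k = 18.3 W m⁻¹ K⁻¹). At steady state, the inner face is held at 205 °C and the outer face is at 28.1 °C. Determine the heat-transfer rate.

Q = 1960 W

Series thermal resistances, inner to outer:
  R_stainless steel = L/(kA) = 0.00186/(14.1·2.00) = 6.596×10^-5 K/W
  R_ceramic fibre blanket = L/(kA) = 0.0166/(0.0920·2.00) = 0.09022 K/W
  R_titanium = L/(kA) = 0.00167/(18.3·2.00) = 4.563×10^-5 K/W
ΣR = 6.596×10^-5 + 0.09022 + 4.563×10^-5 = 0.09033 K/W
Q = ΔT/ΣR = (205 °C − 28.1 °C)/0.09033 = 1960 W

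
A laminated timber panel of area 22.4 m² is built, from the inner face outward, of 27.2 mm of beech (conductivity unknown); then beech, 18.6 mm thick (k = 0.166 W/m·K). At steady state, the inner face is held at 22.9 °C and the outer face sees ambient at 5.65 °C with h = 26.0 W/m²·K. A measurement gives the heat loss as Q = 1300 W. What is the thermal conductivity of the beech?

ΣR = ΔT/Q = |22.9 − 5.65|/1300 = 0.01327 K/W
Known resistances:
  R_beech = L/(kA) = 0.0186/(0.166·22.4) = 0.005002 K/W
  R_conv,out = 1/(hA) = 1/(26.0·22.4) = 0.001717 K/W
R_beech = ΣR − ΣR_known = 0.01327 − 0.006719 = 0.006551 K/W
L/(kA) = 0.006551 ⇒ k = 0.0272/(0.006551·22.4) = 0.185 W/m·K

k = 0.185 W/m·K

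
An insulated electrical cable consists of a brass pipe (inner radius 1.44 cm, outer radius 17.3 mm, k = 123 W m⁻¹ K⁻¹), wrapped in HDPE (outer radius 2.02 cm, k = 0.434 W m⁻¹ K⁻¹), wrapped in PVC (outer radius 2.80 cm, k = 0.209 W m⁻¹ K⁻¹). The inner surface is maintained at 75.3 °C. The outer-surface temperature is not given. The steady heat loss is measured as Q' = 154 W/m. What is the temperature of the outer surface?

Series resistances:
  R'_brass = ln(0.0173/0.0144)/(2πk) = 0.1835/(2π·123) = 2.374×10^-4 m·K/W
  R'_HDPE = ln(0.0202/0.0173)/(2πk) = 0.1550/(2π·0.434) = 0.05683 m·K/W
  R'_PVC = ln(0.0280/0.0202)/(2πk) = 0.3265/(2π·0.209) = 0.2486 m·K/W
ΣR = 0.3057 m·K/W
ΔT = Q'·ΣR = 154 × 0.3057 = 47.08 K
Heat flows outward, so T_out = T_in − ΔT = 75.3 − 47.08 = 28.2 °C

T_out = 28.2 °C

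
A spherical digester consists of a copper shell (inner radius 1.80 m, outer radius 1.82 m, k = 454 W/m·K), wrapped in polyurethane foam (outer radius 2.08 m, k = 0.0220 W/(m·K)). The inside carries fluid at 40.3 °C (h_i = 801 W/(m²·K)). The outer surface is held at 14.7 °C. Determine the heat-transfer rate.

Q = 103 W

Treat each layer as a resistance in series:
  R_conv,in = 1/(4πr²h) = 1/(4π·1.80²·801) = 3.066×10^-5 K/W
  R_copper = (1/1.80 − 1/1.82)/(4πk) = 0.006105/(4π·454) = 1.070×10^-6 K/W
  R_polyurethane foam = (1/1.82 − 1/2.08)/(4πk) = 0.06868/(4π·0.0220) = 0.2484 K/W
ΣR = 3.066×10^-5 + 1.070×10^-6 + 0.2484 = 0.2484 K/W
Q = ΔT/ΣR = (40.3 °C − 14.7 °C)/0.2484 = 103 W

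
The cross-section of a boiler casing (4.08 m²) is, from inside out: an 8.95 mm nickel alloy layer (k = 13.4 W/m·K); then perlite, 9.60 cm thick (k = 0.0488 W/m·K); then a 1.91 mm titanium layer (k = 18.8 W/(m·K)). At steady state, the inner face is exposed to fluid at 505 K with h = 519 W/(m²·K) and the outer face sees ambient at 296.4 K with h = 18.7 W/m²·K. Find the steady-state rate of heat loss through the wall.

Q = 421 W

Resistance network (inner→outer):
  R_conv,in = 1/(hA) = 1/(519·4.08) = 4.723×10^-4 K/W
  R_nickel alloy = L/(kA) = 0.00895/(13.4·4.08) = 1.637×10^-4 K/W
  R_perlite = L/(kA) = 0.0960/(0.0488·4.08) = 0.4822 K/W
  R_titanium = L/(kA) = 0.00191/(18.8·4.08) = 2.490×10^-5 K/W
  R_conv,out = 1/(hA) = 1/(18.7·4.08) = 0.01311 K/W
ΣR = 4.723×10^-4 + 1.637×10^-4 + 0.4822 + 2.490×10^-5 + 0.01311 = 0.4960 K/W
Q = ΔT/ΣR = (505 K − 296.4 K)/0.4960 = 421 W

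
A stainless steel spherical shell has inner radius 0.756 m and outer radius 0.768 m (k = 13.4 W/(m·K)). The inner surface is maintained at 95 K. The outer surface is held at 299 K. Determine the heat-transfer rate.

Q = 1.66×10^6 W

Q = 4πk·ΔT/(1/r₁ − 1/r₂) = 4π × 13.4 × 204 / (1/0.756 − 1/0.768) = 1.66×10^6 W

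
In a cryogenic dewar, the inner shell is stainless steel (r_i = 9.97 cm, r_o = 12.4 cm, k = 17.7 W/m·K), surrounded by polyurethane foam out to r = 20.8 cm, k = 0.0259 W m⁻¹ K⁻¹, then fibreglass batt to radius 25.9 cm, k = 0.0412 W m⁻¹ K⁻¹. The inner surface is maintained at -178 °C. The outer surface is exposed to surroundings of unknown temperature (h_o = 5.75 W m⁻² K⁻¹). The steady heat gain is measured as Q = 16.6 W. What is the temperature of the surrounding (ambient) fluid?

Series resistances:
  R_stainless steel = (1/0.0997 − 1/0.124)/(4πk) = 1.966/(4π·17.7) = 0.008837 K/W
  R_polyurethane foam = (1/0.124 − 1/0.208)/(4πk) = 3.257/(4π·0.0259) = 10.01 K/W
  R_fibreglass batt = (1/0.208 − 1/0.259)/(4πk) = 0.9467/(4π·0.0412) = 1.829 K/W
  R_conv,out = 1/(4πr²h) = 1/(4π·0.259²·5.75) = 0.2063 K/W
ΣR = 12.05 K/W
ΔT = Q·ΣR = 16.6 × 12.05 = 200.0 K
Heat flows inward, so T_out = T_in + ΔT = -178 + 200.0 = 22.0 °C

T_out = 22.0 °C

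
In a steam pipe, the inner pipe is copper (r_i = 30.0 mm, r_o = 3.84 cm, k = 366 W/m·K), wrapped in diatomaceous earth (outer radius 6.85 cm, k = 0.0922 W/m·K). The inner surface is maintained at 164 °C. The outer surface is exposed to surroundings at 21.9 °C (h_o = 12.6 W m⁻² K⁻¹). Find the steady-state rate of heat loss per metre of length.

Series thermal resistances, inner to outer:
  R'_copper = ln(0.0384/0.0300)/(2πk) = 0.2469/(2π·366) = 1.073×10^-4 m·K/W
  R'_diatomaceous earth = ln(0.0685/0.0384)/(2πk) = 0.5788/(2π·0.0922) = 0.9991 m·K/W
  R'_conv,out = 1/(2πr h) = 1/(2π·0.0685·12.6) = 0.1844 m·K/W
ΣR = 1.073×10^-4 + 0.9991 + 0.1844 = 1.184 m·K/W
Q' = ΔT/ΣR = (164 °C − 21.9 °C)/1.184 = 120 W/m

Q' = 120 W/m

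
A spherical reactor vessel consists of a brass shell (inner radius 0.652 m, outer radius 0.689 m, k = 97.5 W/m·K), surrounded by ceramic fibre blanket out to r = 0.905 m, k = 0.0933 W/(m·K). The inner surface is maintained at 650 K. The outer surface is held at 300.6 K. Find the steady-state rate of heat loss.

Resistance network (inner→outer):
  R_brass = (1/0.652 − 1/0.689)/(4πk) = 0.08236/(4π·97.5) = 6.722×10^-5 K/W
  R_ceramic fibre blanket = (1/0.689 − 1/0.905)/(4πk) = 0.3464/(4π·0.0933) = 0.2955 K/W
ΣR = 6.722×10^-5 + 0.2955 = 0.2956 K/W
Q = ΔT/ΣR = (650 K − 300.6 K)/0.2956 = 1180 W

Q = 1180 W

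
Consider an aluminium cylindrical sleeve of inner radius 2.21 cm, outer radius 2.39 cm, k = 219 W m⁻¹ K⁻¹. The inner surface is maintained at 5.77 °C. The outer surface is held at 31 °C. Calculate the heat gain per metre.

Q' = 443 kW/m

Q' = 2πk·ΔT/ln(r₂/r₁) = 2π × 219 × 25.23 / ln(0.0239/0.0221) = 4.43×10^5 W/m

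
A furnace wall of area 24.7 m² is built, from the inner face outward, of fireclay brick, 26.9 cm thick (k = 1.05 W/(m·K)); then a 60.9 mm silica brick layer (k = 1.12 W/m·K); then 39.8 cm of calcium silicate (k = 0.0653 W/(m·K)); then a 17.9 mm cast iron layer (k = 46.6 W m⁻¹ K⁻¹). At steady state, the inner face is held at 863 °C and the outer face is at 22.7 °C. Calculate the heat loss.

Q = 3240 W

Series thermal resistances, inner to outer:
  R_fireclay brick = L/(kA) = 0.269/(1.05·24.7) = 0.01037 K/W
  R_silica brick = L/(kA) = 0.0609/(1.12·24.7) = 0.002201 K/W
  R_calcium silicate = L/(kA) = 0.398/(0.0653·24.7) = 0.2468 K/W
  R_cast iron = L/(kA) = 0.0179/(46.6·24.7) = 1.555×10^-5 K/W
ΣR = 0.01037 + 0.002201 + 0.2468 + 1.555×10^-5 = 0.2594 K/W
Q = ΔT/ΣR = (863 °C − 22.7 °C)/0.2594 = 3240 W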